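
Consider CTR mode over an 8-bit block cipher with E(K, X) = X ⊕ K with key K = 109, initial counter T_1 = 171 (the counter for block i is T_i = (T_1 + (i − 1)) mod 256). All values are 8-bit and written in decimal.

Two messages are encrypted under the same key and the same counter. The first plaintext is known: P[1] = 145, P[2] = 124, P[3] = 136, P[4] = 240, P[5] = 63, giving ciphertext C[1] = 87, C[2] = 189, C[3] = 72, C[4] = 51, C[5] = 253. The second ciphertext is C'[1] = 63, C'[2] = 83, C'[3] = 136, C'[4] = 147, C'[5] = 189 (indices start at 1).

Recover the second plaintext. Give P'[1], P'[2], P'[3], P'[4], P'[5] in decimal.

P'[1] = 249, P'[2] = 146, P'[3] = 72, P'[4] = 80, P'[5] = 127

In CTR with a reused counter, both messages share the same keystream S_i, so C_i ⊕ C'_i = P_i ⊕ P'_i and thus P'_i = P_i ⊕ C_i ⊕ C'_i.
P'[1]: 145 ⊕ 87 ⊕ 63 = 249.
P'[2]: 124 ⊕ 189 ⊕ 83 = 146.
P'[3]: 136 ⊕ 72 ⊕ 136 = 72.
P'[4]: 240 ⊕ 51 ⊕ 147 = 80.
P'[5]: 63 ⊕ 253 ⊕ 189 = 127.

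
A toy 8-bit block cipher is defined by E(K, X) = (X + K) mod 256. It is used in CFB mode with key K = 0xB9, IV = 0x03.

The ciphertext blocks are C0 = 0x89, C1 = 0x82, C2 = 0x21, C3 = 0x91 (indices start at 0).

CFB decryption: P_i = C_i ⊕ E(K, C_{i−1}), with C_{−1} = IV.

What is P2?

P2: E(K, 0x82) = 0x3B; 0x21 ⊕ 0x3B = 0x1A.

P2 = 0x1A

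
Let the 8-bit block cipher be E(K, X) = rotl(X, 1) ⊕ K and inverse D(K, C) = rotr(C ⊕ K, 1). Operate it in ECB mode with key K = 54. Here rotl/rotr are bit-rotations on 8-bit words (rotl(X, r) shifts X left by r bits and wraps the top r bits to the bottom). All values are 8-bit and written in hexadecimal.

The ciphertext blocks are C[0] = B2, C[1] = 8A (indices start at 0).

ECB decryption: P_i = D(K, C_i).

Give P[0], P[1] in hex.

P[0]: D(K, B2) = 73.
P[1]: D(K, 8A) = 6F.

P[0] = 73, P[1] = 6F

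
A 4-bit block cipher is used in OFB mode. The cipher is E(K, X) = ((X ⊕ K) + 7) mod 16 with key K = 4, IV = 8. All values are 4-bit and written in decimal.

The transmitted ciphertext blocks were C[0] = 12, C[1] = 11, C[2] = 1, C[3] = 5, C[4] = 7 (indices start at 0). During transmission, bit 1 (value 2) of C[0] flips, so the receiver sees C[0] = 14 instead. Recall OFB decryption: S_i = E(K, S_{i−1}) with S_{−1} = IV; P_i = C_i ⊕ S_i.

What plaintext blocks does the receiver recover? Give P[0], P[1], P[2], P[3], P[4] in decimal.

P[0] = 13, P[1] = 5, P[2] = 0, P[3] = 9, P[4] = 8

Only C[0] changed, to 14. In OFB, a change in C_i flips the same bit in P_i only; the keystream is unaffected. Decrypting the received ciphertext:
P[0]: S = E(K, 8) = 3; 14 ⊕ 3 = 13.
P[1]: S = E(K, 3) = 14; 11 ⊕ 14 = 5.
P[2]: S = E(K, 14) = 1; 1 ⊕ 1 = 0.
P[3]: S = E(K, 1) = 12; 5 ⊕ 12 = 9.
P[4]: S = E(K, 12) = 15; 7 ⊕ 15 = 8.
Blocks that differ from the original plaintext: P[0].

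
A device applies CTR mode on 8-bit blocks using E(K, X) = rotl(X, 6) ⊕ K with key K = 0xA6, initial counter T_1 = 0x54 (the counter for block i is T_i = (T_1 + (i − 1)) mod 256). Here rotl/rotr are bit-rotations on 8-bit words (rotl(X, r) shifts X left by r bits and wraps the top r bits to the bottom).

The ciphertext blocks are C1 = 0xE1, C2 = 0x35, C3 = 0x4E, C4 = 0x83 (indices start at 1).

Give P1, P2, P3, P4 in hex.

CTR decryption: S_i = E(K, T_i) where T_i is the counter for block i; P_i = C_i ⊕ S_i.
P1: T = 0x54, S = E(K, T) = 0xB3; 0xE1 ⊕ 0xB3 = 0x52.
P2: T = 0x55, S = E(K, T) = 0xF3; 0x35 ⊕ 0xF3 = 0xC6.
P3: T = 0x56, S = E(K, T) = 0x33; 0x4E ⊕ 0x33 = 0x7D.
P4: T = 0x57, S = E(K, T) = 0x73; 0x83 ⊕ 0x73 = 0xF0.

P1 = 0x52, P2 = 0xC6, P3 = 0x7D, P4 = 0xF0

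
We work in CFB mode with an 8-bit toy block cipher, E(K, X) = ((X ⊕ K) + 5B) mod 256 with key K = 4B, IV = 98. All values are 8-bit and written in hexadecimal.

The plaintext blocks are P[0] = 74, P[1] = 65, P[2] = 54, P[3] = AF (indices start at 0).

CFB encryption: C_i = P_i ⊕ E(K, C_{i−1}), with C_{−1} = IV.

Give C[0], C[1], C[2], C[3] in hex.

C[0]: E(K, 98) = 2E; 74 ⊕ 2E = 5A.
C[1]: E(K, 5A) = 6C; 65 ⊕ 6C = 09.
C[2]: E(K, 09) = 9D; 54 ⊕ 9D = C9.
C[3]: E(K, C9) = DD; AF ⊕ DD = 72.

C[0] = 5A, C[1] = 09, C[2] = C9, C[3] = 72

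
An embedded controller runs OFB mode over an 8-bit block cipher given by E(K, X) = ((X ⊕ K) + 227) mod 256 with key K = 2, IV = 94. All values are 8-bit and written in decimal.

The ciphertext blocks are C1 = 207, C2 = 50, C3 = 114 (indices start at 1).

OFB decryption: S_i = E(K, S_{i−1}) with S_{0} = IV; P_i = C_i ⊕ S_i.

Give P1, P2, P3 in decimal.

P1 = 240, P2 = 18, P3 = 119

P1: S = E(K, 94) = 63; 207 ⊕ 63 = 240.
P2: S = E(K, 63) = 32; 50 ⊕ 32 = 18.
P3: S = E(K, 32) = 5; 114 ⊕ 5 = 119.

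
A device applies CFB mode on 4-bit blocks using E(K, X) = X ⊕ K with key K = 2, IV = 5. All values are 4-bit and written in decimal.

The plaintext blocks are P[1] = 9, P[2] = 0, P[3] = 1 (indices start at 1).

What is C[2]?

C[2] = 12

CFB encryption: C_i = P_i ⊕ E(K, C_{i−1}), with C_{0} = IV.
C[1]: E(K, 5) = 7; 9 ⊕ 7 = 14.
C[2]: E(K, 14) = 12; 0 ⊕ 12 = 12.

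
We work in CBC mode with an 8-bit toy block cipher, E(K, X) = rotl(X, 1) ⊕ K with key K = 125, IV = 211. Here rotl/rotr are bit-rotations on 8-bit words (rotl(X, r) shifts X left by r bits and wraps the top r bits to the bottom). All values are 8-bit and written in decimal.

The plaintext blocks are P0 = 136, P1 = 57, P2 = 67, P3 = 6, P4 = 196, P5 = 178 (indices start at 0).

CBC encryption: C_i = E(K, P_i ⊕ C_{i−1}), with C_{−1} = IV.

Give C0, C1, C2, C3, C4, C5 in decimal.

C0: P0 ⊕ 211 = 91; E(K, 91) = 203.
C1: P1 ⊕ 203 = 242; E(K, 242) = 152.
C2: P2 ⊕ 152 = 219; E(K, 219) = 202.
C3: P3 ⊕ 202 = 204; E(K, 204) = 228.
C4: P4 ⊕ 228 = 32; E(K, 32) = 61.
C5: P5 ⊕ 61 = 143; E(K, 143) = 98.

C0 = 203, C1 = 152, C2 = 202, C3 = 228, C4 = 61, C5 = 98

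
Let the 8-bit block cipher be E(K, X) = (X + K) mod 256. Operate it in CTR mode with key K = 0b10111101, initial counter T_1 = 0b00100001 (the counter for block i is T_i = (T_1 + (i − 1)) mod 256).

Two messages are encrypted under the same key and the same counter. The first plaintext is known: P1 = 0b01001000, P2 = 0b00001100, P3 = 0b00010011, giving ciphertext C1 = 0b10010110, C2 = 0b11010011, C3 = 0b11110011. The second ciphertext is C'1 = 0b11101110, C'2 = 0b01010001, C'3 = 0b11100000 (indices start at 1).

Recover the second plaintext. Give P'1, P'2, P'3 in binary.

P'1 = 0b00110000, P'2 = 0b10001110, P'3 = 0b00000000

In CTR with a reused counter, both messages share the same keystream S_i, so C_i ⊕ C'_i = P_i ⊕ P'_i and thus P'_i = P_i ⊕ C_i ⊕ C'_i.
P'1: 0b01001000 ⊕ 0b10010110 ⊕ 0b11101110 = 0b00110000.
P'2: 0b00001100 ⊕ 0b11010011 ⊕ 0b01010001 = 0b10001110.
P'3: 0b00010011 ⊕ 0b11110011 ⊕ 0b11100000 = 0b00000000.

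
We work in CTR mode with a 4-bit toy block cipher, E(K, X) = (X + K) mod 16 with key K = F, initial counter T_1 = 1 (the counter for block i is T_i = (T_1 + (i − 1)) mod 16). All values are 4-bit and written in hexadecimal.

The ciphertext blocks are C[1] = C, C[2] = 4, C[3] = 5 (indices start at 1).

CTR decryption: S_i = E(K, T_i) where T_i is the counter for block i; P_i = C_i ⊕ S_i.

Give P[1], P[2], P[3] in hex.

P[1] = C, P[2] = 5, P[3] = 7

P[1]: T = 1, S = E(K, T) = 0; C ⊕ 0 = C.
P[2]: T = 2, S = E(K, T) = 1; 4 ⊕ 1 = 5.
P[3]: T = 3, S = E(K, T) = 2; 5 ⊕ 2 = 7.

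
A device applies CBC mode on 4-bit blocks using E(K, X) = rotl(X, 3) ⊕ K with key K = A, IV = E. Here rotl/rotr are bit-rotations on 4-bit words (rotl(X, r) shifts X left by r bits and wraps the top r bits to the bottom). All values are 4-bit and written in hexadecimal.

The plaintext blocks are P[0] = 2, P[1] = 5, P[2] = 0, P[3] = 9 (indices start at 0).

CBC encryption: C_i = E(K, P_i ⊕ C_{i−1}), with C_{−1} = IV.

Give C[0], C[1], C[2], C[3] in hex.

C[0]: P[0] ⊕ E = C; E(K, C) = C.
C[1]: P[1] ⊕ C = 9; E(K, 9) = 6.
C[2]: P[2] ⊕ 6 = 6; E(K, 6) = 9.
C[3]: P[3] ⊕ 9 = 0; E(K, 0) = A.

C[0] = C, C[1] = 6, C[2] = 9, C[3] = A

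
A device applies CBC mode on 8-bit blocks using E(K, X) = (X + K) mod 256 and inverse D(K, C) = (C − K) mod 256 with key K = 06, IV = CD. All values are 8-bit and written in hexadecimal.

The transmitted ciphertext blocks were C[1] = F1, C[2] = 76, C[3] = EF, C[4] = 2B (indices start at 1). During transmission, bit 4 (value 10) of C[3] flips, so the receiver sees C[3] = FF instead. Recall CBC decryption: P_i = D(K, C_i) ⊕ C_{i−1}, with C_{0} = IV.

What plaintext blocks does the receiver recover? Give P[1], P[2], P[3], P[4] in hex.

Only C[3] changed, to FF. In CBC, a change in C_i garbles P_i and flips the same bit in P_{i+1}. Decrypting the received ciphertext:
P[1]: D(K, F1) = EB; EB ⊕ CD = 26.
P[2]: D(K, 76) = 70; 70 ⊕ F1 = 81.
P[3]: D(K, FF) = F9; F9 ⊕ 76 = 8F.
P[4]: D(K, 2B) = 25; 25 ⊕ FF = DA.
Blocks that differ from the original plaintext: P[3], P[4].

P[1] = 26, P[2] = 81, P[3] = 8F, P[4] = DA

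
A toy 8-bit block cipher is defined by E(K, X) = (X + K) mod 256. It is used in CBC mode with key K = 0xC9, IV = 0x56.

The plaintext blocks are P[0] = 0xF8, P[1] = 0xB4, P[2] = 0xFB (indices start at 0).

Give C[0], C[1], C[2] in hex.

C[0] = 0x77, C[1] = 0x8C, C[2] = 0x40

CBC encryption: C_i = E(K, P_i ⊕ C_{i−1}), with C_{−1} = IV.
C[0]: P[0] ⊕ 0x56 = 0xAE; E(K, 0xAE) = 0x77.
C[1]: P[1] ⊕ 0x77 = 0xC3; E(K, 0xC3) = 0x8C.
C[2]: P[2] ⊕ 0x8C = 0x77; E(K, 0x77) = 0x40.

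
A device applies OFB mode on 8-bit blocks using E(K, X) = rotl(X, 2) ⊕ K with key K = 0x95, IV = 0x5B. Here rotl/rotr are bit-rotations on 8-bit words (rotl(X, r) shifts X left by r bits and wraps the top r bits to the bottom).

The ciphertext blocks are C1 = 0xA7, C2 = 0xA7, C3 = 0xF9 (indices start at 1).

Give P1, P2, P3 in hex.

OFB decryption: S_i = E(K, S_{i−1}) with S_{0} = IV; P_i = C_i ⊕ S_i.
P1: S = E(K, 0x5B) = 0xF8; 0xA7 ⊕ 0xF8 = 0x5F.
P2: S = E(K, 0xF8) = 0x76; 0xA7 ⊕ 0x76 = 0xD1.
P3: S = E(K, 0x76) = 0x4C; 0xF9 ⊕ 0x4C = 0xB5.

P1 = 0x5F, P2 = 0xD1, P3 = 0xB5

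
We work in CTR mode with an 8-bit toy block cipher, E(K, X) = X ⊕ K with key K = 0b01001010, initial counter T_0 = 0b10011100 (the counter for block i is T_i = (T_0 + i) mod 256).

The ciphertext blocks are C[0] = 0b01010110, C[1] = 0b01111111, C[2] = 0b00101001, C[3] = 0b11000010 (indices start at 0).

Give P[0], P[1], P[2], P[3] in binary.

CTR decryption: S_i = E(K, T_i) where T_i is the counter for block i; P_i = C_i ⊕ S_i.
P[0]: T = 0b10011100, S = E(K, T) = 0b11010110; 0b01010110 ⊕ 0b11010110 = 0b10000000.
P[1]: T = 0b10011101, S = E(K, T) = 0b11010111; 0b01111111 ⊕ 0b11010111 = 0b10101000.
P[2]: T = 0b10011110, S = E(K, T) = 0b11010100; 0b00101001 ⊕ 0b11010100 = 0b11111101.
P[3]: T = 0b10011111, S = E(K, T) = 0b11010101; 0b11000010 ⊕ 0b11010101 = 0b00010111.

P[0] = 0b10000000, P[1] = 0b10101000, P[2] = 0b11111101, P[3] = 0b00010111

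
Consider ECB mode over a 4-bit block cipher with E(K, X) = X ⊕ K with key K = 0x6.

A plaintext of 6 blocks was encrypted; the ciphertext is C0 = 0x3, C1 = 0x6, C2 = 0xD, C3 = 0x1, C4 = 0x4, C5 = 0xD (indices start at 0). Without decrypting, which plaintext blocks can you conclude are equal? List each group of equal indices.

ECB encrypts each block independently with the same key, so equal ciphertext blocks imply equal plaintext blocks.
C2 = C5 = 0xD, so P2 = P5.

P2 = P5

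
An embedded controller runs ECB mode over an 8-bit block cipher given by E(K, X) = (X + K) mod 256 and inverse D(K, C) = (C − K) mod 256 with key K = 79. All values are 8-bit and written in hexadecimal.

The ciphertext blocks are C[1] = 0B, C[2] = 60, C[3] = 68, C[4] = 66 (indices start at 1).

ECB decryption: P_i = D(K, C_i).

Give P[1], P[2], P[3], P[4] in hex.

P[1]: D(K, 0B) = 92.
P[2]: D(K, 60) = E7.
P[3]: D(K, 68) = EF.
P[4]: D(K, 66) = ED.

P[1] = 92, P[2] = E7, P[3] = EF, P[4] = ED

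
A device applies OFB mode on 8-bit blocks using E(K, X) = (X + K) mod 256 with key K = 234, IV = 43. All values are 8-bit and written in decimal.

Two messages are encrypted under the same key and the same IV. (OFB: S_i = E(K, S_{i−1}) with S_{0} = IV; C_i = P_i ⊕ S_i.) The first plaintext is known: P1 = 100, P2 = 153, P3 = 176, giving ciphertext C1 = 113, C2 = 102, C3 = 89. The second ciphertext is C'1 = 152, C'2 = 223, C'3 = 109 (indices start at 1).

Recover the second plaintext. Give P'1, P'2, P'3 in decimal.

P'1 = 141, P'2 = 32, P'3 = 132

In OFB with a reused IV, both messages share the same keystream S_i, so C_i ⊕ C'_i = P_i ⊕ P'_i and thus P'_i = P_i ⊕ C_i ⊕ C'_i.
P'1: 100 ⊕ 113 ⊕ 152 = 141.
P'2: 153 ⊕ 102 ⊕ 223 = 32.
P'3: 176 ⊕ 89 ⊕ 109 = 132.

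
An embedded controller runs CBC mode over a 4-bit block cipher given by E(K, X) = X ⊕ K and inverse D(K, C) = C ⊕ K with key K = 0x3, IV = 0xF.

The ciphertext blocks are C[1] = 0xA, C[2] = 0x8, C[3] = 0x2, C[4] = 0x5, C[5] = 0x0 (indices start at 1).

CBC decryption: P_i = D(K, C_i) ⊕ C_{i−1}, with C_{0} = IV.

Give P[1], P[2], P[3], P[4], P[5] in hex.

P[1]: D(K, 0xA) = 0x9; 0x9 ⊕ 0xF = 0x6.
P[2]: D(K, 0x8) = 0xB; 0xB ⊕ 0xA = 0x1.
P[3]: D(K, 0x2) = 0x1; 0x1 ⊕ 0x8 = 0x9.
P[4]: D(K, 0x5) = 0x6; 0x6 ⊕ 0x2 = 0x4.
P[5]: D(K, 0x0) = 0x3; 0x3 ⊕ 0x5 = 0x6.

P[1] = 0x6, P[2] = 0x1, P[3] = 0x9, P[4] = 0x4, P[5] = 0x6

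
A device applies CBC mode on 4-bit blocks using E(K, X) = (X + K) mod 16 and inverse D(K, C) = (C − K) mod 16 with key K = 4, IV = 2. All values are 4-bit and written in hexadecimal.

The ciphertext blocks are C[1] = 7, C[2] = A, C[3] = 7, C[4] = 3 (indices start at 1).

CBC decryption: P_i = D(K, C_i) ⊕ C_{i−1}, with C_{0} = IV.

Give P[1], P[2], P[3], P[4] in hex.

P[1] = 1, P[2] = 1, P[3] = 9, P[4] = 8

P[1]: D(K, 7) = 3; 3 ⊕ 2 = 1.
P[2]: D(K, A) = 6; 6 ⊕ 7 = 1.
P[3]: D(K, 7) = 3; 3 ⊕ A = 9.
P[4]: D(K, 3) = F; F ⊕ 7 = 8.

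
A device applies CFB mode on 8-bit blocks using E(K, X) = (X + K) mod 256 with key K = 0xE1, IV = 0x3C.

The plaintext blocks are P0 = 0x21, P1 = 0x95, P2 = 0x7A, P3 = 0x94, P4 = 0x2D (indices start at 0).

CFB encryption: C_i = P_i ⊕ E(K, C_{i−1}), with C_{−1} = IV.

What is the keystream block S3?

0xF4

C0: E(K, 0x3C) = 0x1D; 0x21 ⊕ 0x1D = 0x3C.
C1: E(K, 0x3C) = 0x1D; 0x95 ⊕ 0x1D = 0x88.
C2: E(K, 0x88) = 0x69; 0x7A ⊕ 0x69 = 0x13.
C3: E(K, 0x13) = 0xF4; 0x94 ⊕ 0xF4 = 0x60.
So S3 = 0xF4.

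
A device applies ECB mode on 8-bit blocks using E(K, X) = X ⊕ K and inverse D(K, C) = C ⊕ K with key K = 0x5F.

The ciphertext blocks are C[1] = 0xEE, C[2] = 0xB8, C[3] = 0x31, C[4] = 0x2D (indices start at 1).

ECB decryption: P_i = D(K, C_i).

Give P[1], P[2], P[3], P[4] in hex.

P[1] = 0xB1, P[2] = 0xE7, P[3] = 0x6E, P[4] = 0x72

P[1]: D(K, 0xEE) = 0xB1.
P[2]: D(K, 0xB8) = 0xE7.
P[3]: D(K, 0x31) = 0x6E.
P[4]: D(K, 0x2D) = 0x72.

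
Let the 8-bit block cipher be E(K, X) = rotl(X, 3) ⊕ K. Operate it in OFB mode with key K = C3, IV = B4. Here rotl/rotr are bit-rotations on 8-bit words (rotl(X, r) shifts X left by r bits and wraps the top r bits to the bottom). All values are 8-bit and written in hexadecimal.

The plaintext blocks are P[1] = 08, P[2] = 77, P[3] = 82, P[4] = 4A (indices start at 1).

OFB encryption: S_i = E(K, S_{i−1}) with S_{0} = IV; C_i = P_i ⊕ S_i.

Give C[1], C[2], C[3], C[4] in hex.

C[1] = 6E, C[2] = 87, C[3] = C6, C[4] = AB

C[1]: S = E(K, B4) = 66; 08 ⊕ 66 = 6E.
C[2]: S = E(K, 66) = F0; 77 ⊕ F0 = 87.
C[3]: S = E(K, F0) = 44; 82 ⊕ 44 = C6.
C[4]: S = E(K, 44) = E1; 4A ⊕ E1 = AB.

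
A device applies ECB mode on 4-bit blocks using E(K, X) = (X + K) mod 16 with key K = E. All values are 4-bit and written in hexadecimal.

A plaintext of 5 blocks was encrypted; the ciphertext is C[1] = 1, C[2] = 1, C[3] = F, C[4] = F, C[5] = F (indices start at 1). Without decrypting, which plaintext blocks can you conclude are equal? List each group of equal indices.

P[1] = P[2]; P[3] = P[4] = P[5]

ECB encrypts each block independently with the same key, so equal ciphertext blocks imply equal plaintext blocks.
C[1] = C[2] = 1, so P[1] = P[2].
C[3] = C[4] = C[5] = F, so P[3] = P[4] = P[5].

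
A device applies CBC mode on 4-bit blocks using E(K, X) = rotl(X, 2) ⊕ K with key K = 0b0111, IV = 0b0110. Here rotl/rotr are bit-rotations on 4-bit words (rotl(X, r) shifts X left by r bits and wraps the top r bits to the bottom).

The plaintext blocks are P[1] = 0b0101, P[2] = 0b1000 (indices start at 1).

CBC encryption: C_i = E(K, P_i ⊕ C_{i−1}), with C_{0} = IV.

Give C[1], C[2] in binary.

C[1]: P[1] ⊕ 0b0110 = 0b0011; E(K, 0b0011) = 0b1011.
C[2]: P[2] ⊕ 0b1011 = 0b0011; E(K, 0b0011) = 0b1011.

C[1] = 0b1011, C[2] = 0b1011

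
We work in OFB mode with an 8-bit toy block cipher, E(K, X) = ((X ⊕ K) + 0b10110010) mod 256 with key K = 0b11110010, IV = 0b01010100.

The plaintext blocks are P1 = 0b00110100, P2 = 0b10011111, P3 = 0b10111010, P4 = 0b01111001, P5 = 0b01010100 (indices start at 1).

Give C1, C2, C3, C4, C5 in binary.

OFB encryption: S_i = E(K, S_{i−1}) with S_{0} = IV; C_i = P_i ⊕ S_i.
C1: S = E(K, 0b01010100) = 0b01011000; 0b00110100 ⊕ 0b01011000 = 0b01101100.
C2: S = E(K, 0b01011000) = 0b01011100; 0b10011111 ⊕ 0b01011100 = 0b11000011.
C3: S = E(K, 0b01011100) = 0b01100000; 0b10111010 ⊕ 0b01100000 = 0b11011010.
C4: S = E(K, 0b01100000) = 0b01000100; 0b01111001 ⊕ 0b01000100 = 0b00111101.
C5: S = E(K, 0b01000100) = 0b01101000; 0b01010100 ⊕ 0b01101000 = 0b00111100.

C1 = 0b01101100, C2 = 0b11000011, C3 = 0b11011010, C4 = 0b00111101, C5 = 0b00111100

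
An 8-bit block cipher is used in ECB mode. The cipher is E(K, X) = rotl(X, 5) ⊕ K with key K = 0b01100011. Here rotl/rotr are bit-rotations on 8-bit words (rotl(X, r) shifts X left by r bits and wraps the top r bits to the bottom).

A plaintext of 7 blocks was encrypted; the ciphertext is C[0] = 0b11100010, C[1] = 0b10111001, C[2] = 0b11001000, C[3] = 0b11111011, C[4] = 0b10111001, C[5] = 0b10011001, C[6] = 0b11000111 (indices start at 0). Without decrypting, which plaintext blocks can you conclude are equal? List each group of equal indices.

ECB encrypts each block independently with the same key, so equal ciphertext blocks imply equal plaintext blocks.
C[1] = C[4] = 0b10111001, so P[1] = P[4].

P[1] = P[4]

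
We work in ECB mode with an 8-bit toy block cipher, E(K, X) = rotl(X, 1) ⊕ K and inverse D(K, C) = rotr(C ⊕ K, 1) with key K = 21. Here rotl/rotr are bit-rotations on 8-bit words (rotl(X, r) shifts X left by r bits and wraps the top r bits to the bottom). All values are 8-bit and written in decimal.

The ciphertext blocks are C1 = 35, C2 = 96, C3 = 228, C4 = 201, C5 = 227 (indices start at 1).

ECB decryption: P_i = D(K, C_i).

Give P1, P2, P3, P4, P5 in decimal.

P1: D(K, 35) = 27.
P2: D(K, 96) = 186.
P3: D(K, 228) = 248.
P4: D(K, 201) = 110.
P5: D(K, 227) = 123.

P1 = 27, P2 = 186, P3 = 248, P4 = 110, P5 = 123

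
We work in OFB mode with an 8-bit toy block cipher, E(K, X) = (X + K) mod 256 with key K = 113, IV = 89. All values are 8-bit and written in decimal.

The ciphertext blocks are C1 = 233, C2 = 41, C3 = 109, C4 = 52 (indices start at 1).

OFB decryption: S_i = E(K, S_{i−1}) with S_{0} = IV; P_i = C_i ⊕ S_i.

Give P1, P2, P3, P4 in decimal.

P1 = 35, P2 = 18, P3 = 193, P4 = 41

P1: S = E(K, 89) = 202; 233 ⊕ 202 = 35.
P2: S = E(K, 202) = 59; 41 ⊕ 59 = 18.
P3: S = E(K, 59) = 172; 109 ⊕ 172 = 193.
P4: S = E(K, 172) = 29; 52 ⊕ 29 = 41.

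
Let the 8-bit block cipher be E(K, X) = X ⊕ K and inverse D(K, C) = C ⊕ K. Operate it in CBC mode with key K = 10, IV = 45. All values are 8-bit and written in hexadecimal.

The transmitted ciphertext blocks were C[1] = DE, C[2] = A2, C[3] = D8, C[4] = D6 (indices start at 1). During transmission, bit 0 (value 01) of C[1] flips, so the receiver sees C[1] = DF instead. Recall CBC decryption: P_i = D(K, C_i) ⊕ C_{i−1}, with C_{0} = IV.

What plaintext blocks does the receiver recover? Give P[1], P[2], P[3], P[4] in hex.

Only C[1] changed, to DF. In CBC, a change in C_i garbles P_i and flips the same bit in P_{i+1}. Decrypting the received ciphertext:
P[1]: D(K, DF) = CF; CF ⊕ 45 = 8A.
P[2]: D(K, A2) = B2; B2 ⊕ DF = 6D.
P[3]: D(K, D8) = C8; C8 ⊕ A2 = 6A.
P[4]: D(K, D6) = C6; C6 ⊕ D8 = 1E.
Blocks that differ from the original plaintext: P[1], P[2].

P[1] = 8A, P[2] = 6D, P[3] = 6A, P[4] = 1E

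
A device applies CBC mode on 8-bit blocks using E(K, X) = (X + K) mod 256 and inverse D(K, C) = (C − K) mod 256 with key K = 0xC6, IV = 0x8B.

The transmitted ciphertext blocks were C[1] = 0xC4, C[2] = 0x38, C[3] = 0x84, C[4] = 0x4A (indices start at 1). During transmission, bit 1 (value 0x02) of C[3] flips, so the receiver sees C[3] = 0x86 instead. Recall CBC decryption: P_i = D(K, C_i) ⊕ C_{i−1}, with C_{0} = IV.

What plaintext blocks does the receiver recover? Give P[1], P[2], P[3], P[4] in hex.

Only C[3] changed, to 0x86. In CBC, a change in C_i garbles P_i and flips the same bit in P_{i+1}. Decrypting the received ciphertext:
P[1]: D(K, 0xC4) = 0xFE; 0xFE ⊕ 0x8B = 0x75.
P[2]: D(K, 0x38) = 0x72; 0x72 ⊕ 0xC4 = 0xB6.
P[3]: D(K, 0x86) = 0xC0; 0xC0 ⊕ 0x38 = 0xF8.
P[4]: D(K, 0x4A) = 0x84; 0x84 ⊕ 0x86 = 0x02.
Blocks that differ from the original plaintext: P[3], P[4].

P[1] = 0x75, P[2] = 0xB6, P[3] = 0xF8, P[4] = 0x02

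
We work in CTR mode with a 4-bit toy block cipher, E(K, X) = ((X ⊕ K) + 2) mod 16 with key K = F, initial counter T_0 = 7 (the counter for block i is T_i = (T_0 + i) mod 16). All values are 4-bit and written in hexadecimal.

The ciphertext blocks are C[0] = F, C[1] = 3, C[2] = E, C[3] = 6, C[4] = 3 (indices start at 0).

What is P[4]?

P[4] = 5

CTR decryption: S_i = E(K, T_i) where T_i is the counter for block i; P_i = C_i ⊕ S_i.
P[4]: T = B, S = E(K, T) = 6; 3 ⊕ 6 = 5.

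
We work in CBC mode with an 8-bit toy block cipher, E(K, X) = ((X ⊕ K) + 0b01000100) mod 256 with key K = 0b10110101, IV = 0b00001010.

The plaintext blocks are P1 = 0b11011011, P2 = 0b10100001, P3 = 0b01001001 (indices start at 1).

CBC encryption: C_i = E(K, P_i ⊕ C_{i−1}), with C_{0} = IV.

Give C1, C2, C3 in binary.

C1 = 0b10101000, C2 = 0b00000000, C3 = 0b01000000

C1: P1 ⊕ 0b00001010 = 0b11010001; E(K, 0b11010001) = 0b10101000.
C2: P2 ⊕ 0b10101000 = 0b00001001; E(K, 0b00001001) = 0b00000000.
C3: P3 ⊕ 0b00000000 = 0b01001001; E(K, 0b01001001) = 0b01000000.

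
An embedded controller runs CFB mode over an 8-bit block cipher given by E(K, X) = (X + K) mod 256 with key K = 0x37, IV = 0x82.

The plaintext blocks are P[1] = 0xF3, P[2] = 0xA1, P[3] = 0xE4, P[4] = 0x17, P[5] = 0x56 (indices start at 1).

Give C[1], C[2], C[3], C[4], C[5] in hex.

C[1] = 0x4A, C[2] = 0x20, C[3] = 0xB3, C[4] = 0xFD, C[5] = 0x62

CFB encryption: C_i = P_i ⊕ E(K, C_{i−1}), with C_{0} = IV.
C[1]: E(K, 0x82) = 0xB9; 0xF3 ⊕ 0xB9 = 0x4A.
C[2]: E(K, 0x4A) = 0x81; 0xA1 ⊕ 0x81 = 0x20.
C[3]: E(K, 0x20) = 0x57; 0xE4 ⊕ 0x57 = 0xB3.
C[4]: E(K, 0xB3) = 0xEA; 0x17 ⊕ 0xEA = 0xFD.
C[5]: E(K, 0xFD) = 0x34; 0x56 ⊕ 0x34 = 0x62.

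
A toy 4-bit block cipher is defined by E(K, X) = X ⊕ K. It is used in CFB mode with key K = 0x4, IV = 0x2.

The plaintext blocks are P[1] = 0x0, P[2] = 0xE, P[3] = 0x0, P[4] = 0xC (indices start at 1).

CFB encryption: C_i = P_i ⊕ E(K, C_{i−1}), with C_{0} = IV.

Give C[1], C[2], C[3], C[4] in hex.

C[1]: E(K, 0x2) = 0x6; 0x0 ⊕ 0x6 = 0x6.
C[2]: E(K, 0x6) = 0x2; 0xE ⊕ 0x2 = 0xC.
C[3]: E(K, 0xC) = 0x8; 0x0 ⊕ 0x8 = 0x8.
C[4]: E(K, 0x8) = 0xC; 0xC ⊕ 0xC = 0x0.

C[1] = 0x6, C[2] = 0xC, C[3] = 0x8, C[4] = 0x0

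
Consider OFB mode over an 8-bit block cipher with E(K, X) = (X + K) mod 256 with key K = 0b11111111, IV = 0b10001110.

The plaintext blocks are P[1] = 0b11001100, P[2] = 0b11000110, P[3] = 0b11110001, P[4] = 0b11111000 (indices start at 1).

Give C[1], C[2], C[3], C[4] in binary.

OFB encryption: S_i = E(K, S_{i−1}) with S_{0} = IV; C_i = P_i ⊕ S_i.
C[1]: S = E(K, 0b10001110) = 0b10001101; 0b11001100 ⊕ 0b10001101 = 0b01000001.
C[2]: S = E(K, 0b10001101) = 0b10001100; 0b11000110 ⊕ 0b10001100 = 0b01001010.
C[3]: S = E(K, 0b10001100) = 0b10001011; 0b11110001 ⊕ 0b10001011 = 0b01111010.
C[4]: S = E(K, 0b10001011) = 0b10001010; 0b11111000 ⊕ 0b10001010 = 0b01110010.

C[1] = 0b01000001, C[2] = 0b01001010, C[3] = 0b01111010, C[4] = 0b01110010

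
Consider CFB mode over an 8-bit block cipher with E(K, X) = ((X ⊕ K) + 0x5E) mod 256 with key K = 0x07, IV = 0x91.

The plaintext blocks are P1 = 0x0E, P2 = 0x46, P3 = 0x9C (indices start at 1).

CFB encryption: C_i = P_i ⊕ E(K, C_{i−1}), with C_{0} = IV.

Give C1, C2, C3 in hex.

C1 = 0xFA, C2 = 0x1D, C3 = 0xE4

C1: E(K, 0x91) = 0xF4; 0x0E ⊕ 0xF4 = 0xFA.
C2: E(K, 0xFA) = 0x5B; 0x46 ⊕ 0x5B = 0x1D.
C3: E(K, 0x1D) = 0x78; 0x9C ⊕ 0x78 = 0xE4.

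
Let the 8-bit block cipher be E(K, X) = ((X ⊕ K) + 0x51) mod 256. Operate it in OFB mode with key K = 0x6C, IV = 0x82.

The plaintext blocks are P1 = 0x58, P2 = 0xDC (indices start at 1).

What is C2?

C2 = 0x78

OFB encryption: S_i = E(K, S_{i−1}) with S_{0} = IV; C_i = P_i ⊕ S_i.
C1: S = E(K, 0x82) = 0x3F; 0x58 ⊕ 0x3F = 0x67.
C2: S = E(K, 0x3F) = 0xA4; 0xDC ⊕ 0xA4 = 0x78.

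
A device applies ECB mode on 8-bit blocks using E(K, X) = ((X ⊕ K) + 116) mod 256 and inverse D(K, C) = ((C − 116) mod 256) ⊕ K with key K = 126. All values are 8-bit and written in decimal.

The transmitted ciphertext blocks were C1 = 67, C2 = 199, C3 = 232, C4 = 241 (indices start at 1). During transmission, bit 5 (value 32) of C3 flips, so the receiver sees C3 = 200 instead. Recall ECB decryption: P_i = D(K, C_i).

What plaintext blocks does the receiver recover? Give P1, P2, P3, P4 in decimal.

Only C3 changed, to 200. In ECB, a change in C_i affects only P_i. Decrypting the received ciphertext:
P1: D(K, 67) = 177.
P2: D(K, 199) = 45.
P3: D(K, 200) = 42.
P4: D(K, 241) = 3.
Blocks that differ from the original plaintext: P3.

P1 = 177, P2 = 45, P3 = 42, P4 = 3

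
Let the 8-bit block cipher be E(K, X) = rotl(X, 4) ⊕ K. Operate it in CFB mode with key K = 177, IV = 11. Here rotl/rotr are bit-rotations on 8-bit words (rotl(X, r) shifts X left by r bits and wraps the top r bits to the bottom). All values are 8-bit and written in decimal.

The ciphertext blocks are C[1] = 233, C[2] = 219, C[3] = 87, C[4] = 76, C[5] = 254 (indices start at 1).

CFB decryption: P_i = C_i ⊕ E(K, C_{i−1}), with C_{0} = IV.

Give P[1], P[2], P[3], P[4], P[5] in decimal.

P[1] = 232, P[2] = 244, P[3] = 91, P[4] = 136, P[5] = 139

P[1]: E(K, 11) = 1; 233 ⊕ 1 = 232.
P[2]: E(K, 233) = 47; 219 ⊕ 47 = 244.
P[3]: E(K, 219) = 12; 87 ⊕ 12 = 91.
P[4]: E(K, 87) = 196; 76 ⊕ 196 = 136.
P[5]: E(K, 76) = 117; 254 ⊕ 117 = 139.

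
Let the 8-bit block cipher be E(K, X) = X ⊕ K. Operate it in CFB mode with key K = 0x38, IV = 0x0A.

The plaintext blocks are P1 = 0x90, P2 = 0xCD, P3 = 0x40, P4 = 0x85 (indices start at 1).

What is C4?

CFB encryption: C_i = P_i ⊕ E(K, C_{i−1}), with C_{0} = IV.
C1: E(K, 0x0A) = 0x32; 0x90 ⊕ 0x32 = 0xA2.
C2: E(K, 0xA2) = 0x9A; 0xCD ⊕ 0x9A = 0x57.
C3: E(K, 0x57) = 0x6F; 0x40 ⊕ 0x6F = 0x2F.
C4: E(K, 0x2F) = 0x17; 0x85 ⊕ 0x17 = 0x92.

C4 = 0x92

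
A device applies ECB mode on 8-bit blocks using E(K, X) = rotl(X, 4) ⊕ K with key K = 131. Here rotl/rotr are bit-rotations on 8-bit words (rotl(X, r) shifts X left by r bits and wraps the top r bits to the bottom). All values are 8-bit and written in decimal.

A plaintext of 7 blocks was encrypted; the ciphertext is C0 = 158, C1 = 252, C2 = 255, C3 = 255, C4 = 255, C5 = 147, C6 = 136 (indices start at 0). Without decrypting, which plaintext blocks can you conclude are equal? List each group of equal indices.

P2 = P3 = P4

ECB encrypts each block independently with the same key, so equal ciphertext blocks imply equal plaintext blocks.
C2 = C3 = C4 = 255, so P2 = P3 = P4.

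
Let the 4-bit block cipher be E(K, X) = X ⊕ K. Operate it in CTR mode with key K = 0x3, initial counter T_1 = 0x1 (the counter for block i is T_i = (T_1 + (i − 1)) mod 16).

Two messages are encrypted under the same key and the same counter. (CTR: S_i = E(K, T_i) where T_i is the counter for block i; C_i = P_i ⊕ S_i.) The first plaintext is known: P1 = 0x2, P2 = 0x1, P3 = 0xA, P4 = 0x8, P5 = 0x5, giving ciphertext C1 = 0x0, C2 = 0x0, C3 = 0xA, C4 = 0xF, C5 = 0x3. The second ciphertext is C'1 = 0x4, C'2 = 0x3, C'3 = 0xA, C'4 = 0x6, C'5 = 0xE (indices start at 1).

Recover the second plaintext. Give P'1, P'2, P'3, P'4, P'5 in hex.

In CTR with a reused counter, both messages share the same keystream S_i, so C_i ⊕ C'_i = P_i ⊕ P'_i and thus P'_i = P_i ⊕ C_i ⊕ C'_i.
P'1: 0x2 ⊕ 0x0 ⊕ 0x4 = 0x6.
P'2: 0x1 ⊕ 0x0 ⊕ 0x3 = 0x2.
P'3: 0xA ⊕ 0xA ⊕ 0xA = 0xA.
P'4: 0x8 ⊕ 0xF ⊕ 0x6 = 0x1.
P'5: 0x5 ⊕ 0x3 ⊕ 0xE = 0x8.

P'1 = 0x6, P'2 = 0x2, P'3 = 0xA, P'4 = 0x1, P'5 = 0x8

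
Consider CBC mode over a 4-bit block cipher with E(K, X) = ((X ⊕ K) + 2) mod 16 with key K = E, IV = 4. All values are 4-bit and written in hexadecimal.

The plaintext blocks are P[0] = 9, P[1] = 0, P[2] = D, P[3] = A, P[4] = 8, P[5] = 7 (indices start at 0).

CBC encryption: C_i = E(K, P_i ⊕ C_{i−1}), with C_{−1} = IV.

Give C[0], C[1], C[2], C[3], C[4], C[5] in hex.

C[0] = 5, C[1] = D, C[2] = 0, C[3] = 6, C[4] = 2, C[5] = D

C[0]: P[0] ⊕ 4 = D; E(K, D) = 5.
C[1]: P[1] ⊕ 5 = 5; E(K, 5) = D.
C[2]: P[2] ⊕ D = 0; E(K, 0) = 0.
C[3]: P[3] ⊕ 0 = A; E(K, A) = 6.
C[4]: P[4] ⊕ 6 = E; E(K, E) = 2.
C[5]: P[5] ⊕ 2 = 5; E(K, 5) = D.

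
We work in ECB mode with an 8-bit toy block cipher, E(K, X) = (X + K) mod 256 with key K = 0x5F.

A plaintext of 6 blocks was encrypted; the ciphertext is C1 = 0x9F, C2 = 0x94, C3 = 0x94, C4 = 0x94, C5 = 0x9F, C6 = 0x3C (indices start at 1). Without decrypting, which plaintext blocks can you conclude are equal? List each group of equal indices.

ECB encrypts each block independently with the same key, so equal ciphertext blocks imply equal plaintext blocks.
C1 = C5 = 0x9F, so P1 = P5.
C2 = C3 = C4 = 0x94, so P2 = P3 = P4.

P1 = P5; P2 = P3 = P4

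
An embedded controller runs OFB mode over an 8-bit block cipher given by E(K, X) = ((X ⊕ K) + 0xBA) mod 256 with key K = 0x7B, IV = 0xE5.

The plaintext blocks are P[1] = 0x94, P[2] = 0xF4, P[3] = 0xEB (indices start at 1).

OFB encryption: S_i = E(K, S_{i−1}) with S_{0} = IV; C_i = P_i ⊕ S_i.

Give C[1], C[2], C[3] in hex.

C[1]: S = E(K, 0xE5) = 0x58; 0x94 ⊕ 0x58 = 0xCC.
C[2]: S = E(K, 0x58) = 0xDD; 0xF4 ⊕ 0xDD = 0x29.
C[3]: S = E(K, 0xDD) = 0x60; 0xEB ⊕ 0x60 = 0x8B.

C[1] = 0xCC, C[2] = 0x29, C[3] = 0x8B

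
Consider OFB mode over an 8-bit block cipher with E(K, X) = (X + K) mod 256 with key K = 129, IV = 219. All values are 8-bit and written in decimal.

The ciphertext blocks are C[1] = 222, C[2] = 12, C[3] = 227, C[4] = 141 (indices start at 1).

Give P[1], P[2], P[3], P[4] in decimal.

P[1] = 130, P[2] = 209, P[3] = 189, P[4] = 82

OFB decryption: S_i = E(K, S_{i−1}) with S_{0} = IV; P_i = C_i ⊕ S_i.
P[1]: S = E(K, 219) = 92; 222 ⊕ 92 = 130.
P[2]: S = E(K, 92) = 221; 12 ⊕ 221 = 209.
P[3]: S = E(K, 221) = 94; 227 ⊕ 94 = 189.
P[4]: S = E(K, 94) = 223; 141 ⊕ 223 = 82.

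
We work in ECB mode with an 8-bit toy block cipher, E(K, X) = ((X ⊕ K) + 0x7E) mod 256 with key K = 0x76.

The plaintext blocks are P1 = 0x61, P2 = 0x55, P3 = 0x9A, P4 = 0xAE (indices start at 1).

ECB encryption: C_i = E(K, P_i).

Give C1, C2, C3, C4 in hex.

C1: E(K, 0x61) = 0x95.
C2: E(K, 0x55) = 0xA1.
C3: E(K, 0x9A) = 0x6A.
C4: E(K, 0xAE) = 0x56.

C1 = 0x95, C2 = 0xA1, C3 = 0x6A, C4 = 0x56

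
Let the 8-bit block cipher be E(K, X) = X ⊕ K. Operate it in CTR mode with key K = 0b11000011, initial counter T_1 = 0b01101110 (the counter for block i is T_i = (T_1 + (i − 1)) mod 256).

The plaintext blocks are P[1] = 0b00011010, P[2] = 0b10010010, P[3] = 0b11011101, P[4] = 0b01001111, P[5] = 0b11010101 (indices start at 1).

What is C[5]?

C[5] = 0b01100100

CTR encryption: S_i = E(K, T_i) where T_i is the counter for block i; C_i = P_i ⊕ S_i.
C[1]: T = 0b01101110, S = E(K, T) = 0b10101101; 0b00011010 ⊕ 0b10101101 = 0b10110111.
C[2]: T = 0b01101111, S = E(K, T) = 0b10101100; 0b10010010 ⊕ 0b10101100 = 0b00111110.
C[3]: T = 0b01110000, S = E(K, T) = 0b10110011; 0b11011101 ⊕ 0b10110011 = 0b01101110.
C[4]: T = 0b01110001, S = E(K, T) = 0b10110010; 0b01001111 ⊕ 0b10110010 = 0b11111101.
C[5]: T = 0b01110010, S = E(K, T) = 0b10110001; 0b11010101 ⊕ 0b10110001 = 0b01100100.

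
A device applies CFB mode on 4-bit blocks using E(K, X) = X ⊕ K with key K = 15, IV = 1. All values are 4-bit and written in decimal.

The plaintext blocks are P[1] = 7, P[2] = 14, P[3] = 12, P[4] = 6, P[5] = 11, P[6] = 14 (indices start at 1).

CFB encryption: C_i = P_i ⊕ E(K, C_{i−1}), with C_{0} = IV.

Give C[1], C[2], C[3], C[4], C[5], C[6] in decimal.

C[1]: E(K, 1) = 14; 7 ⊕ 14 = 9.
C[2]: E(K, 9) = 6; 14 ⊕ 6 = 8.
C[3]: E(K, 8) = 7; 12 ⊕ 7 = 11.
C[4]: E(K, 11) = 4; 6 ⊕ 4 = 2.
C[5]: E(K, 2) = 13; 11 ⊕ 13 = 6.
C[6]: E(K, 6) = 9; 14 ⊕ 9 = 7.

C[1] = 9, C[2] = 8, C[3] = 11, C[4] = 2, C[5] = 6, C[6] = 7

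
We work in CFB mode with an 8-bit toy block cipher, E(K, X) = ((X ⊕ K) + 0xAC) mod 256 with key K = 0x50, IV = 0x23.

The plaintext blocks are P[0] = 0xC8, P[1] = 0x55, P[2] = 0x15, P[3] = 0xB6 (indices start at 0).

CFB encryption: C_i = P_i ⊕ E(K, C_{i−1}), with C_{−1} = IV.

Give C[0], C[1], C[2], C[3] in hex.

C[0] = 0xD7, C[1] = 0x66, C[2] = 0xF7, C[3] = 0xE5

C[0]: E(K, 0x23) = 0x1F; 0xC8 ⊕ 0x1F = 0xD7.
C[1]: E(K, 0xD7) = 0x33; 0x55 ⊕ 0x33 = 0x66.
C[2]: E(K, 0x66) = 0xE2; 0x15 ⊕ 0xE2 = 0xF7.
C[3]: E(K, 0xF7) = 0x53; 0xB6 ⊕ 0x53 = 0xE5.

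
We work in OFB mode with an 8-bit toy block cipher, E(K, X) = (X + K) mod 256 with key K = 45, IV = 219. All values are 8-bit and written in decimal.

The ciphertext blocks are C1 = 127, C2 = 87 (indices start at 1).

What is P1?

P1 = 119

OFB decryption: S_i = E(K, S_{i−1}) with S_{0} = IV; P_i = C_i ⊕ S_i.
P1: S = E(K, 219) = 8; 127 ⊕ 8 = 119.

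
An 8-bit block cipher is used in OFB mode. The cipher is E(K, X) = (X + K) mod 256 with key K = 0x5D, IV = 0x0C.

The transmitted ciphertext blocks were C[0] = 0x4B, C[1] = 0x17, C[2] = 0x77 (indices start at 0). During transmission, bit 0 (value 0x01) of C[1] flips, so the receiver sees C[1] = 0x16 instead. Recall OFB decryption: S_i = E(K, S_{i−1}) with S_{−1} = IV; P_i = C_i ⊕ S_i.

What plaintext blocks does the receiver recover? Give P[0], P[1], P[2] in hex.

Only C[1] changed, to 0x16. In OFB, a change in C_i flips the same bit in P_i only; the keystream is unaffected. Decrypting the received ciphertext:
P[0]: S = E(K, 0x0C) = 0x69; 0x4B ⊕ 0x69 = 0x22.
P[1]: S = E(K, 0x69) = 0xC6; 0x16 ⊕ 0xC6 = 0xD0.
P[2]: S = E(K, 0xC6) = 0x23; 0x77 ⊕ 0x23 = 0x54.
Blocks that differ from the original plaintext: P[1].

P[0] = 0x22, P[1] = 0xD0, P[2] = 0x54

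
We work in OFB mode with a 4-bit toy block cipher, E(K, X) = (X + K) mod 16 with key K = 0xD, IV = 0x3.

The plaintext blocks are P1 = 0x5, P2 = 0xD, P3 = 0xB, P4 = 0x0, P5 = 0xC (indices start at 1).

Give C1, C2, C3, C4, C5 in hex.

OFB encryption: S_i = E(K, S_{i−1}) with S_{0} = IV; C_i = P_i ⊕ S_i.
C1: S = E(K, 0x3) = 0x0; 0x5 ⊕ 0x0 = 0x5.
C2: S = E(K, 0x0) = 0xD; 0xD ⊕ 0xD = 0x0.
C3: S = E(K, 0xD) = 0xA; 0xB ⊕ 0xA = 0x1.
C4: S = E(K, 0xA) = 0x7; 0x0 ⊕ 0x7 = 0x7.
C5: S = E(K, 0x7) = 0x4; 0xC ⊕ 0x4 = 0x8.

C1 = 0x5, C2 = 0x0, C3 = 0x1, C4 = 0x7, C5 = 0x8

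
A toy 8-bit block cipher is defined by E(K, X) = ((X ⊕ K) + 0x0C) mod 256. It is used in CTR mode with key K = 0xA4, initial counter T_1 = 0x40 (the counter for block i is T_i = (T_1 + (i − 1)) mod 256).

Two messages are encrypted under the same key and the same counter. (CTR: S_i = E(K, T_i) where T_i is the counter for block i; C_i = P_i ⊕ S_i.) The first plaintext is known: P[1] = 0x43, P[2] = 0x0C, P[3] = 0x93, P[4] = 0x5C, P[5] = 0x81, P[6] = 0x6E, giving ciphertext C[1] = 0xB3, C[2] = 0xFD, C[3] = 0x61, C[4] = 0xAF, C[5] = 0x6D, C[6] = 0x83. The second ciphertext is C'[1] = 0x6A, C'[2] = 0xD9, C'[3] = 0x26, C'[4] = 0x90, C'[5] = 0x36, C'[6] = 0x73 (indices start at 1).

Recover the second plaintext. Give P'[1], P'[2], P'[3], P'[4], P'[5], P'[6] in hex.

P'[1] = 0x9A, P'[2] = 0x28, P'[3] = 0xD4, P'[4] = 0x63, P'[5] = 0xDA, P'[6] = 0x9E

In CTR with a reused counter, both messages share the same keystream S_i, so C_i ⊕ C'_i = P_i ⊕ P'_i and thus P'_i = P_i ⊕ C_i ⊕ C'_i.
P'[1]: 0x43 ⊕ 0xB3 ⊕ 0x6A = 0x9A.
P'[2]: 0x0C ⊕ 0xFD ⊕ 0xD9 = 0x28.
P'[3]: 0x93 ⊕ 0x61 ⊕ 0x26 = 0xD4.
P'[4]: 0x5C ⊕ 0xAF ⊕ 0x90 = 0x63.
P'[5]: 0x81 ⊕ 0x6D ⊕ 0x36 = 0xDA.
P'[6]: 0x6E ⊕ 0x83 ⊕ 0x73 = 0x9E.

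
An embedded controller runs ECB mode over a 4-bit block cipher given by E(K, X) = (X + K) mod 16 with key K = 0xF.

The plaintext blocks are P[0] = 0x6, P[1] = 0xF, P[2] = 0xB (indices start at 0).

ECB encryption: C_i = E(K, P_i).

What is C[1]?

C[1] = 0xE

C[1]: E(K, 0xF) = 0xE.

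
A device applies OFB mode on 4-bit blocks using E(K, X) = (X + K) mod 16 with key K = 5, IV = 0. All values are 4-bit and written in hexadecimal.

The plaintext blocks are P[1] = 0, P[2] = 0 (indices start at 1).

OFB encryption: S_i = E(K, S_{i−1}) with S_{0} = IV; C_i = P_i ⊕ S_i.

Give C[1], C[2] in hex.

C[1]: S = E(K, 0) = 5; 0 ⊕ 5 = 5.
C[2]: S = E(K, 5) = A; 0 ⊕ A = A.

C[1] = 5, C[2] = A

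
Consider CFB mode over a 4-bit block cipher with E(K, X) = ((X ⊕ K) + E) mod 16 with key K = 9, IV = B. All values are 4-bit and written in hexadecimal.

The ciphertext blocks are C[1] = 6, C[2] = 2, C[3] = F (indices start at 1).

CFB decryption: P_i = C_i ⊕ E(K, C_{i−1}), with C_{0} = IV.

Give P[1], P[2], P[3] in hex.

P[1]: E(K, B) = 0; 6 ⊕ 0 = 6.
P[2]: E(K, 6) = D; 2 ⊕ D = F.
P[3]: E(K, 2) = 9; F ⊕ 9 = 6.

P[1] = 6, P[2] = F, P[3] = 6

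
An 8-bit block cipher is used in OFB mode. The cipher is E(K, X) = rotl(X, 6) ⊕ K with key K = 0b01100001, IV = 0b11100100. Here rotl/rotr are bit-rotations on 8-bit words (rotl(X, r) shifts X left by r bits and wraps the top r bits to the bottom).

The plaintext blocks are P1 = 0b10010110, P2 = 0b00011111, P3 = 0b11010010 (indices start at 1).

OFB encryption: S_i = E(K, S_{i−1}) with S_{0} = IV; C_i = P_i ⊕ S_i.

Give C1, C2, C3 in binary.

C1 = 0b11001110, C2 = 0b01101000, C3 = 0b01101110

C1: S = E(K, 0b11100100) = 0b01011000; 0b10010110 ⊕ 0b01011000 = 0b11001110.
C2: S = E(K, 0b01011000) = 0b01110111; 0b00011111 ⊕ 0b01110111 = 0b01101000.
C3: S = E(K, 0b01110111) = 0b10111100; 0b11010010 ⊕ 0b10111100 = 0b01101110.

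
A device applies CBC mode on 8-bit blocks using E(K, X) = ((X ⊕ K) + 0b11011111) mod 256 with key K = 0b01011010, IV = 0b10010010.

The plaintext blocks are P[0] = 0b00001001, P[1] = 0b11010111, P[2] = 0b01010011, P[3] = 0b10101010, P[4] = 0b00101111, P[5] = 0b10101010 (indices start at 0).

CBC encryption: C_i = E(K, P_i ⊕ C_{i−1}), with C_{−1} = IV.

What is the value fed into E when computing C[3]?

C[0]: P[0] ⊕ 0b10010010 = 0b10011011; E(K, 0b10011011) = 0b10100000.
C[1]: P[1] ⊕ 0b10100000 = 0b01110111; E(K, 0b01110111) = 0b00001100.
C[2]: P[2] ⊕ 0b00001100 = 0b01011111; E(K, 0b01011111) = 0b11100100.
C[3]: P[3] ⊕ 0b11100100 = 0b01001110; E(K, 0b01001110) = 0b11110011.
So the input to E for block [3] is 0b01001110.

0b01001110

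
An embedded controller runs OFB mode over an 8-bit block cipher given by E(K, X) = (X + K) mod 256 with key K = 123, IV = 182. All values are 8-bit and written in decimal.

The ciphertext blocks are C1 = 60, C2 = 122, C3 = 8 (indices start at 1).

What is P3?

P3 = 47

OFB decryption: S_i = E(K, S_{i−1}) with S_{0} = IV; P_i = C_i ⊕ S_i.
P1: S = E(K, 182) = 49; 60 ⊕ 49 = 13.
P2: S = E(K, 49) = 172; 122 ⊕ 172 = 214.
P3: S = E(K, 172) = 39; 8 ⊕ 39 = 47.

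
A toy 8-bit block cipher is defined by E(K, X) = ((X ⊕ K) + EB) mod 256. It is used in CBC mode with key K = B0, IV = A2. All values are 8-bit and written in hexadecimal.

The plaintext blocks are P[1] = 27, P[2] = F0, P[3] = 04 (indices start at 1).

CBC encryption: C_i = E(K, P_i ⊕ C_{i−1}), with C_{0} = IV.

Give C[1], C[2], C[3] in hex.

C[1]: P[1] ⊕ A2 = 85; E(K, 85) = 20.
C[2]: P[2] ⊕ 20 = D0; E(K, D0) = 4B.
C[3]: P[3] ⊕ 4B = 4F; E(K, 4F) = EA.

C[1] = 20, C[2] = 4B, C[3] = EA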